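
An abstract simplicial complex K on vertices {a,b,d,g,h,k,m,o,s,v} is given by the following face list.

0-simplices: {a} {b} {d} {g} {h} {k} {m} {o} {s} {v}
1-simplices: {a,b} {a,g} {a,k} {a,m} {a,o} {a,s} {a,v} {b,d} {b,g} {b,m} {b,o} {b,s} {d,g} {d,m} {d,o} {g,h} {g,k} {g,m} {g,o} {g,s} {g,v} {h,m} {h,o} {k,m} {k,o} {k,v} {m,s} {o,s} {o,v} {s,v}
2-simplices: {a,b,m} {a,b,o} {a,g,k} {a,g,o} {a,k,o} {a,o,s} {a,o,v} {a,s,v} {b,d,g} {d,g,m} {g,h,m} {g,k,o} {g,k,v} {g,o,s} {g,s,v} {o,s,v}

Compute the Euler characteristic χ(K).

n_0=10 n_1=30 n_2=16
χ=+10−30+16=-4

χ(K)=-4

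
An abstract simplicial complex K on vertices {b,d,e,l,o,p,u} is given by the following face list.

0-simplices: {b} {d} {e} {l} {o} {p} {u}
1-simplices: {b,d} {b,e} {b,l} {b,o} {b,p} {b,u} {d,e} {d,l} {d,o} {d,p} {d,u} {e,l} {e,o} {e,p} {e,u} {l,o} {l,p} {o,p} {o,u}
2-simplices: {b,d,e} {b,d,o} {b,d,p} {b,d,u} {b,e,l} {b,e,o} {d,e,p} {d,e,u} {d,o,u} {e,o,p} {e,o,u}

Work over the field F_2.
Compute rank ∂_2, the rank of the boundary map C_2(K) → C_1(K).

n_0=7 n_1=19 n_2=11  [Z2]
∂1: piv[bd,be,bl,bo,bp,bu] rk=6  ker:de,dl,do,dp,du,el,eo,ep,eu,lo,lp,op,ou
∂2: piv[bde,bdo,bdp,bdu,bel,beo,dep,deu,dou,eop] rk=10  ker:eou
rk∂_2=10

rank∂_2=10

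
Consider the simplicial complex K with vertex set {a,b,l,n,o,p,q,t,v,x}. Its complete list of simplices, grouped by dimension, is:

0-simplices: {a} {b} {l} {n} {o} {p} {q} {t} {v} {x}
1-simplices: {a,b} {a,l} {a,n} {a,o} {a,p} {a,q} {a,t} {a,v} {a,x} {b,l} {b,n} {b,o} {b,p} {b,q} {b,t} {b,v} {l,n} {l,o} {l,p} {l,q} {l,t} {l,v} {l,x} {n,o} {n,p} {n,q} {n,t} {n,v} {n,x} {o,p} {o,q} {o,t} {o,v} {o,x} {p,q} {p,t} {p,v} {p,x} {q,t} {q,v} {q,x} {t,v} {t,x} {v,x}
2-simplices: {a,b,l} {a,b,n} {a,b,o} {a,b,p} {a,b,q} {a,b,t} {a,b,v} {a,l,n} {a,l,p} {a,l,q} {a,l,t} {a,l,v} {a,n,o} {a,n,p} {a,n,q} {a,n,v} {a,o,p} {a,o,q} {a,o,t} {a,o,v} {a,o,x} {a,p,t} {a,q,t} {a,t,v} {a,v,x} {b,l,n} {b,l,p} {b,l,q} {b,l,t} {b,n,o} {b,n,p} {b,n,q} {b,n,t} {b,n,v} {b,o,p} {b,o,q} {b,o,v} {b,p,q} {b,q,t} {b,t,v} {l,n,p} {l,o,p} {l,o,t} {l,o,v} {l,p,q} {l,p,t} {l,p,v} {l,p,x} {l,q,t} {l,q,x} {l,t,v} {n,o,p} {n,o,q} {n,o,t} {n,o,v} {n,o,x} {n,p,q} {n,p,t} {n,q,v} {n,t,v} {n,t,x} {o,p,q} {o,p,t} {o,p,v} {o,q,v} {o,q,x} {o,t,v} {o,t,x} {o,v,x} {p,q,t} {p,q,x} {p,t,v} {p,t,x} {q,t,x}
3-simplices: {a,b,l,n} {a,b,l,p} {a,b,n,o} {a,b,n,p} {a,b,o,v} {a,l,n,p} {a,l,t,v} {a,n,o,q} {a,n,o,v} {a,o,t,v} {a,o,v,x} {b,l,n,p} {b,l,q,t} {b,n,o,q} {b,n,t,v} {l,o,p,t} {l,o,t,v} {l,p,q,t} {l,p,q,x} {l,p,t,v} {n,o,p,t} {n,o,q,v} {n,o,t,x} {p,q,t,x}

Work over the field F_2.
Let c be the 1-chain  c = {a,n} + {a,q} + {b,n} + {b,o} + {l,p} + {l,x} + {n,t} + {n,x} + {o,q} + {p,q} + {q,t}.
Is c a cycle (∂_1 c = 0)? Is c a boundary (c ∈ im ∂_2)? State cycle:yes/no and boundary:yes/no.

cycle:yes boundary:yes

n_0=10 n_1=44 n_2=74 n_3=24  [Z2]
∂1: piv[ab,al,an,ao,ap,aq,at,av,ax] rk=9  ker:bl,bn,bo,bp,bq,bt,bv,ln,lo,lp,lq,lt,lv,lx,no,np,nq,nt,nv,nx,op,oq,ot,ov,ox,pq,pt,pv,px,qt,qv,qx,tv,tx,vx
∂2: piv[abl,abn,abo,abp,abq,abt,abv,aln,alp,alq,alt,alv,ano,anp,anq,anv,aop,aoq,aot,aov,aox,apt,aqt,atv,avx,bnt,bpq,lop,lpv,lpx,lqx,nox,nqv,ntx,oqx] rk=35  ker:bln,blp,blq,blt,bno,bnp,bnq,bnv,bop,boq,bov,bqt,btv,lnp,lot,lov,lpq,lpt,lqt,ltv,nop,noq,not,nov,npq,npt,ntv,opq,opt,opv,oqv,otv,otx,ovx,pqt,pqx,ptv,ptx,qtx
∂3: piv[abln,ablp,abno,abnp,abov,alnp,altv,anoq,anov,aotv,aovx,blqt,bnoq,bntv,lopt,lotv,lpqt,lpqx,lptv,nopt,noqv,notx,pqtx] rk=23  ker:blnp
∂1c = 0
c vs im∂2: reduces to 0 ⇒ boundary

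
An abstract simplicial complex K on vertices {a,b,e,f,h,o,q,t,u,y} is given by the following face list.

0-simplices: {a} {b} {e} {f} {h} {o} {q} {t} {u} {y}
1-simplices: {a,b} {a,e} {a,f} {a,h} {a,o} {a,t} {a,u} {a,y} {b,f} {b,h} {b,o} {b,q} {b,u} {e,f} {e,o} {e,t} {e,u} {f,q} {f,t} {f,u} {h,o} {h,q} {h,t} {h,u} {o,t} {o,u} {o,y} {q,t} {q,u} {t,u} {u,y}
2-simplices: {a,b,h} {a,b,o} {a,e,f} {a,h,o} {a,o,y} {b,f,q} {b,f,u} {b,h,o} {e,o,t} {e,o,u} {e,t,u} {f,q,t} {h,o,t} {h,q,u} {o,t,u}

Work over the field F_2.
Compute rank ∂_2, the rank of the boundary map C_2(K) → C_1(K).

rank∂_2=13

n_0=10 n_1=31 n_2=15  [Z2]
∂1: piv[ab,ae,af,ah,ao,at,au,ay,bq] rk=9  ker:bf,bh,bo,bu,ef,eo,et,eu,fq,ft,fu,ho,hq,ht,hu,ot,ou,oy,qt,qu,tu,uy
∂2: piv[abh,abo,aef,aho,aoy,bfq,bfu,eot,eou,etu,fqt,hot,hqu] rk=13  ker:bho,otu
rk∂_2=13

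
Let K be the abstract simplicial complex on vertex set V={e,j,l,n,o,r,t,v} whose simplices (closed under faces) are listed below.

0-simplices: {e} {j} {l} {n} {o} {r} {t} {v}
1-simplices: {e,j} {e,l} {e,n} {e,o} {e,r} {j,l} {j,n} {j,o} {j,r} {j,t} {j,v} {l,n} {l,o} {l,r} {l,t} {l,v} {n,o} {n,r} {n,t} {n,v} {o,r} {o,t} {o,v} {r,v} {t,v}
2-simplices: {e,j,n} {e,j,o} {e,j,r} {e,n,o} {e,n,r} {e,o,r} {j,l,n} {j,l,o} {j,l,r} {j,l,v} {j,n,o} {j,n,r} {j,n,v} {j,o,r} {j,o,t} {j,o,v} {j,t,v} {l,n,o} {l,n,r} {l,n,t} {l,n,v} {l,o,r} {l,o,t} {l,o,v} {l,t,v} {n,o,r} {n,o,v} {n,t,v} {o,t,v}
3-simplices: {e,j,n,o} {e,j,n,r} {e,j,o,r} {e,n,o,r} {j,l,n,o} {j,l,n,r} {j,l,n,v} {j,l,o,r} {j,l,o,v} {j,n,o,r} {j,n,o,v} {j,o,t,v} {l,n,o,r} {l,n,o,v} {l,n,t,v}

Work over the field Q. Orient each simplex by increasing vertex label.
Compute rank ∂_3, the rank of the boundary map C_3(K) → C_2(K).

n_0=8 n_1=25 n_2=29 n_3=15  [Q]
∂1: piv[ej,el,en,eo,er,jt,jv] rk=7  ker:jl,jn,jo,jr,ln,lo,lr,lt,lv,no,nr,nt,nv,or,ot,ov,rv,tv
∂2: piv[ejn,ejo,ejr,eno,enr,eor,jln,jlo,jlr,jlv,jnv,jot,jov,jtv,lnt,lot] rk=16  ker:jno,jnr,jor,lno,lnr,lnv,lor,lov,ltv,nor,nov,ntv,otv
∂3: piv[ejno,ejnr,ejor,enor,jlno,jlnr,jlnv,jlor,jlov,jnov,jotv,lntv] rk=12  ker:jnor,lnor,lnov
rk∂_3=12

rank∂_3=12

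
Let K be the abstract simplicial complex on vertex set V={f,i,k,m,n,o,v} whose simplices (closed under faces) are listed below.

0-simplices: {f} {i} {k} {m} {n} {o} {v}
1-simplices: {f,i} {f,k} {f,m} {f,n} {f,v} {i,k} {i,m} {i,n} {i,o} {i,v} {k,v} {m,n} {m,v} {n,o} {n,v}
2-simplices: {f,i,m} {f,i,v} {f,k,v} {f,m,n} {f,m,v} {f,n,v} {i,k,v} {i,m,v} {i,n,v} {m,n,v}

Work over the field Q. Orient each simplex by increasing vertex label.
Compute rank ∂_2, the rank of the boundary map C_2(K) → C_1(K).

n_0=7 n_1=15 n_2=10  [Q]
∂1: piv[fi,fk,fm,fn,fv,io] rk=6  ker:ik,im,in,iv,kv,mn,mv,no,nv
∂2: piv[fim,fiv,fkv,fmn,fmv,fnv,ikv,inv] rk=8  ker:imv,mnv
rk∂_2=8

rank∂_2=8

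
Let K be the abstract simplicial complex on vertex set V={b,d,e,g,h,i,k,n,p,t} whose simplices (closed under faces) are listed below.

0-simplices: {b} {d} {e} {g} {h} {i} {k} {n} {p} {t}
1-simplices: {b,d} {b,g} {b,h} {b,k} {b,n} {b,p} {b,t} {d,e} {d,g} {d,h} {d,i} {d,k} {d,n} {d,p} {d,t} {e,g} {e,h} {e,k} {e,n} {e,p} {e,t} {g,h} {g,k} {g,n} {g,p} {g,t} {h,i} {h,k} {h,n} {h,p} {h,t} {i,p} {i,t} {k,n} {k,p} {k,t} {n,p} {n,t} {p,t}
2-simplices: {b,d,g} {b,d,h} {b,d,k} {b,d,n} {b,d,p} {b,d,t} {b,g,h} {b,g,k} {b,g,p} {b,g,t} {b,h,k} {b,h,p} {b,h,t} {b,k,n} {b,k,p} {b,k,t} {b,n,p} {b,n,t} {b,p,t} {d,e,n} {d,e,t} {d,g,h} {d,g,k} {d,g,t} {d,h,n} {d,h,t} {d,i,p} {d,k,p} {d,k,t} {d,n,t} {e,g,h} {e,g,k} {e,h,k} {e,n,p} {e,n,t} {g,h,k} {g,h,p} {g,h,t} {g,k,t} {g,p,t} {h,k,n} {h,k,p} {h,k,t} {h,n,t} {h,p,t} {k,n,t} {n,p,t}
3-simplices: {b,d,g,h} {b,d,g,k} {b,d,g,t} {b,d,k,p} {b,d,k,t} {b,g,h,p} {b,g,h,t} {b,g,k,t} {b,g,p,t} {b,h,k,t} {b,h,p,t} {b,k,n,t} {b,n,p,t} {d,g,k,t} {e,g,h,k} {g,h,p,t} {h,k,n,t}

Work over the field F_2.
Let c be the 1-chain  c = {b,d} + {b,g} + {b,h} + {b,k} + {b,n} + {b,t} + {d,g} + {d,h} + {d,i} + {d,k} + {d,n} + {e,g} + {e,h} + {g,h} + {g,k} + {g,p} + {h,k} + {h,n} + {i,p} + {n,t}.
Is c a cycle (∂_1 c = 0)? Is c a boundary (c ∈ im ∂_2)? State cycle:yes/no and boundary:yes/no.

n_0=10 n_1=39 n_2=47 n_3=17  [Z2]
∂1: piv[bd,bg,bh,bk,bn,bp,bt,de,di] rk=9  ker:dg,dh,dk,dn,dp,dt,eg,eh,ek,en,ep,et,gh,gk,gn,gp,gt,hi,hk,hn,hp,ht,ip,it,kn,kp,kt,np,nt,pt
∂2: piv[bdg,bdh,bdk,bdn,bdp,bdt,bgh,bgk,bgp,bgt,bhk,bhp,bht,bkn,bkp,bkt,bnp,bnt,bpt,den,det,dhn,dip,egh,egk,enp] rk=26  ker:dgh,dgk,dgt,dht,dkp,dkt,dnt,ehk,ent,ghk,ghp,ght,gkt,gpt,hkn,hkp,hkt,hnt,hpt,knt,npt
∂3: piv[bdgh,bdgk,bdgt,bdkp,bdkt,bghp,bght,bgkt,bgpt,bhkt,bhpt,bknt,bnpt,eghk,hknt] rk=15  ker:dgkt,ghpt
∂1c = 0
c vs im∂2: reduces to 0 ⇒ boundary

cycle:yes boundary:yes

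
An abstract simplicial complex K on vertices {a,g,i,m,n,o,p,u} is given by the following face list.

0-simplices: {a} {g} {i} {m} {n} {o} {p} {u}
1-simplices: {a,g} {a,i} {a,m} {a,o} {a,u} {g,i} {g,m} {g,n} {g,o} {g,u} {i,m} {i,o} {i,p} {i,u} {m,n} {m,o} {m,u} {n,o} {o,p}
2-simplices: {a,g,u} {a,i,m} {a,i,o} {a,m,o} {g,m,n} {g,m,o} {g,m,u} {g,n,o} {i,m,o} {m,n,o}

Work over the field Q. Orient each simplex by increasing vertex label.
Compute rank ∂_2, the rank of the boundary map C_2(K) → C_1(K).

n_0=8 n_1=19 n_2=10  [Q]
∂1: piv[ag,ai,am,ao,au,gn,ip] rk=7  ker:gi,gm,go,gu,im,io,iu,mn,mo,mu,no,op
∂2: piv[agu,aim,aio,amo,gmn,gmo,gmu,gno] rk=8  ker:imo,mno
rk∂_2=8

rank∂_2=8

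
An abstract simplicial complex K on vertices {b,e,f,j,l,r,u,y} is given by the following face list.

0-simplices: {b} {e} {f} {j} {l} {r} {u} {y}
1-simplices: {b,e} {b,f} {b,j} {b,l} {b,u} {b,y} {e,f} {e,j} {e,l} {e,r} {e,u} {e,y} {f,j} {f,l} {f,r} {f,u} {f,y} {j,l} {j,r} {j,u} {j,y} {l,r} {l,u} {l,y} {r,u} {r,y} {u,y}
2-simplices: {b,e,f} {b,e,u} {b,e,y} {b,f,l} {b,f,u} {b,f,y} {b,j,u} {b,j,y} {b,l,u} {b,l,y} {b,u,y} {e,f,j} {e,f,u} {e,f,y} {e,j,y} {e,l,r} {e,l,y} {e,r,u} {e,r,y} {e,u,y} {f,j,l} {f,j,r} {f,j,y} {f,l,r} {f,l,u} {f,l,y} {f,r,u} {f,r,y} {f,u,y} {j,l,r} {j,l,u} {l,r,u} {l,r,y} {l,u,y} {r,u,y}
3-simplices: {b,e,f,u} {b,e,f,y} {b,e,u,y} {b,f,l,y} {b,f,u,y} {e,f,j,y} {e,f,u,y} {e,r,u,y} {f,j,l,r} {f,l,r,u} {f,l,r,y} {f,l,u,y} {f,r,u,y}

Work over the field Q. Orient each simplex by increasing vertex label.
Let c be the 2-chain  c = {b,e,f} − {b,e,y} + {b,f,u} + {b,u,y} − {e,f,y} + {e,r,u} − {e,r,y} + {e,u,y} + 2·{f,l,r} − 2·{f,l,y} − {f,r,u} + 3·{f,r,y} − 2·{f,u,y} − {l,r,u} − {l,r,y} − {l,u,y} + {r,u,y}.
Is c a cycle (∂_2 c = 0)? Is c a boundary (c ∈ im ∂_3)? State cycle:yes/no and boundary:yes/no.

cycle:yes boundary:yes

n_0=8 n_1=27 n_2=35 n_3=13  [Q]
∂1: piv[be,bf,bj,bl,bu,by,er] rk=7  ker:ef,ej,el,eu,ey,fj,fl,fr,fu,fy,jl,jr,ju,jy,lr,lu,ly,ru,ry,uy
∂2: piv[bef,beu,bey,bfl,bfu,bfy,bju,bjy,blu,bly,buy,efj,ejy,elr,ely,eru,ery,fjl,fjr,flr] rk=20  ker:efu,efy,euy,fjy,flu,fly,fru,fry,fuy,jlr,jlu,lru,lry,luy,ruy
∂3: piv[befu,befy,beuy,bfly,bfuy,efjy,eruy,fjlr,flru,flry,fluy,fruy] rk=12  ker:efuy
∂2c = 0
c vs im∂3: reduces to 0 ⇒ boundary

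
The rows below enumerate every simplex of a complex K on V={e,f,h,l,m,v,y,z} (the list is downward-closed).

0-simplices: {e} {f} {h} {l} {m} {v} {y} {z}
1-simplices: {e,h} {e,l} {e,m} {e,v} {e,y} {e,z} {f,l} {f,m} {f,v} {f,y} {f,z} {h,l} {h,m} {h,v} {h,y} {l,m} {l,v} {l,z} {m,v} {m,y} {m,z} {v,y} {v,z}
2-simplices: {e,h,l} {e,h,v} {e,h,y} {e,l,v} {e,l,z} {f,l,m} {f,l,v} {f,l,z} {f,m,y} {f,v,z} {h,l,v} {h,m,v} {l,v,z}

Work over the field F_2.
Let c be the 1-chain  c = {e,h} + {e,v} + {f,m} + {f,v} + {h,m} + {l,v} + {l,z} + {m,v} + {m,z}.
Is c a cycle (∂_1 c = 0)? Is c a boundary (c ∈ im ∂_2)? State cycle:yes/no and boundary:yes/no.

n_0=8 n_1=23 n_2=13  [Z2]
∂1: piv[eh,el,em,ev,ey,ez,fl] rk=7  ker:fm,fv,fy,fz,hl,hm,hv,hy,lm,lv,lz,mv,my,mz,vy,vz
∂2: piv[ehl,ehv,ehy,elv,elz,flm,flv,flz,fmy,fvz,hmv] rk=11  ker:hlv,lvz
∂1c = 0
c vs im∂2: residual ≠ 0 ⇒ not boundary

cycle:yes boundary:no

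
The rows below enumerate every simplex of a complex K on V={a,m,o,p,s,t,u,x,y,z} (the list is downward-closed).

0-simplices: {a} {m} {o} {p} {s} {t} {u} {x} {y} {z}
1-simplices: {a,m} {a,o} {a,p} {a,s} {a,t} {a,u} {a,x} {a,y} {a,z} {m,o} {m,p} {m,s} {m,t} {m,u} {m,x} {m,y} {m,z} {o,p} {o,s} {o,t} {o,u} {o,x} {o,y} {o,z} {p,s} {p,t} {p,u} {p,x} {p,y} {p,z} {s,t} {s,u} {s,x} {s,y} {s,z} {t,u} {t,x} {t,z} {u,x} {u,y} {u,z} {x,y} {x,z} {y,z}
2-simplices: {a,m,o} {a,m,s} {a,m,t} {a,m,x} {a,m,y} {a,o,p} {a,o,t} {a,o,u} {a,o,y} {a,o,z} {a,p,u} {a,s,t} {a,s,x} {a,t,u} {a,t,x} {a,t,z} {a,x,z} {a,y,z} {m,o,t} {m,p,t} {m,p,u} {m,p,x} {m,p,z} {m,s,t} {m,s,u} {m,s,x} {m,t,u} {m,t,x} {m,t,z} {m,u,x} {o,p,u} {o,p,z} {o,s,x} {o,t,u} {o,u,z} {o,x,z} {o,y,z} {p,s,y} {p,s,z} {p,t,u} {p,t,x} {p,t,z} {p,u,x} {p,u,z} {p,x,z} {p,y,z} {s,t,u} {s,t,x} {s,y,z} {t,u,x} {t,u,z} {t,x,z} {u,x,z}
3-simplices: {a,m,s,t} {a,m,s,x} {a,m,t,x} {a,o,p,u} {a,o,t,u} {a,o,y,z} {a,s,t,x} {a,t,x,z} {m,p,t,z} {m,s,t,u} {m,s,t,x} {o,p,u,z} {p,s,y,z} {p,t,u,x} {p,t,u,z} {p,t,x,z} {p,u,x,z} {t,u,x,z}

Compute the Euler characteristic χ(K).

n_0=10 n_1=44 n_2=53 n_3=18
χ=+10−44+53−18=1

χ(K)=1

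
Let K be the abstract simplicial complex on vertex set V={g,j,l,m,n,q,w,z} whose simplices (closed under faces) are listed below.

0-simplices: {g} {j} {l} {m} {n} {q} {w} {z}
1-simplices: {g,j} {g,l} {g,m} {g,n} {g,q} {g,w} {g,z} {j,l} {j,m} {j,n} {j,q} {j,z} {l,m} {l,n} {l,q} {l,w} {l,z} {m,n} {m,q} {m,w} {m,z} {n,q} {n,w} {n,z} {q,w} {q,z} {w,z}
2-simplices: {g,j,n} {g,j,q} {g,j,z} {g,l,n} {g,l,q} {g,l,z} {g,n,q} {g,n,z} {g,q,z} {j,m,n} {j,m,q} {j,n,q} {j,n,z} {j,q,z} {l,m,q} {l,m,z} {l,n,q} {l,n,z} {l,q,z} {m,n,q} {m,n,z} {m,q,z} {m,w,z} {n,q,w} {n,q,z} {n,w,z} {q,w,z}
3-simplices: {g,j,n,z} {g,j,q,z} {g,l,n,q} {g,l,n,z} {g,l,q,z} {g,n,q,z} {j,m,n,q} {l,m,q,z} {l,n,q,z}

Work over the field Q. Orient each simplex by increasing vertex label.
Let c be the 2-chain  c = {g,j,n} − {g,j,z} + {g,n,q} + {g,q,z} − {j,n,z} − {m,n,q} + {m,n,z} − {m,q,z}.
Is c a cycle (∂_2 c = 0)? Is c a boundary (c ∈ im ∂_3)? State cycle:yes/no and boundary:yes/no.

n_0=8 n_1=27 n_2=27 n_3=9  [Q]
∂1: piv[gj,gl,gm,gn,gq,gw,gz] rk=7  ker:jl,jm,jn,jq,jz,lm,ln,lq,lw,lz,mn,mq,mw,mz,nq,nw,nz,qw,qz,wz
∂2: piv[gjn,gjq,gjz,gln,glq,glz,gnq,gnz,gqz,jmn,jmq,lmq,lmz,mwz,nqw,nwz] rk=16  ker:jnq,jnz,jqz,lnq,lnz,lqz,mnq,mnz,mqz,nqz,qwz
∂3: piv[gjnz,gjqz,glnq,glnz,glqz,gnqz,jmnq,lmqz] rk=8  ker:lnqz
∂2c = 0
c vs im∂3: residual ≠ 0 ⇒ not boundary

cycle:yes boundary:no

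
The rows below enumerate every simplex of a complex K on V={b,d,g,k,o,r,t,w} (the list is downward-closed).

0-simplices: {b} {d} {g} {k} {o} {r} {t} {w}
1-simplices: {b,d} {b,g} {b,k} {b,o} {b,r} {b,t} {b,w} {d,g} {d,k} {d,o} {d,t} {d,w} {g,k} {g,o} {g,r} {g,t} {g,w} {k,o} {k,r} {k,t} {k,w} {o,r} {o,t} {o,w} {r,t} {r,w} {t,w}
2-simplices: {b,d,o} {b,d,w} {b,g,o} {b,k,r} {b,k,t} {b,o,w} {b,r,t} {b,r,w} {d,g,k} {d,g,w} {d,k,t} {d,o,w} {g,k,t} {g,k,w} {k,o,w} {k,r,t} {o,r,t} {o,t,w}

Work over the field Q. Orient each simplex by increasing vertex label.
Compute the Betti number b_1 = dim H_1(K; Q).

b_1=4

n_0=8 n_1=27 n_2=18  [Q]
∂1: piv[bd,bg,bk,bo,br,bt,bw] rk=7  ker:dg,dk,do,dt,dw,gk,go,gr,gt,gw,ko,kr,kt,kw,or,ot,ow,rt,rw,tw
∂2: piv[bdo,bdw,bgo,bkr,bkt,bow,brt,brw,dgk,dgw,dkt,gkt,gkw,kow,ort,otw] rk=16  ker:dow,krt
b_1=(27−7)−16=4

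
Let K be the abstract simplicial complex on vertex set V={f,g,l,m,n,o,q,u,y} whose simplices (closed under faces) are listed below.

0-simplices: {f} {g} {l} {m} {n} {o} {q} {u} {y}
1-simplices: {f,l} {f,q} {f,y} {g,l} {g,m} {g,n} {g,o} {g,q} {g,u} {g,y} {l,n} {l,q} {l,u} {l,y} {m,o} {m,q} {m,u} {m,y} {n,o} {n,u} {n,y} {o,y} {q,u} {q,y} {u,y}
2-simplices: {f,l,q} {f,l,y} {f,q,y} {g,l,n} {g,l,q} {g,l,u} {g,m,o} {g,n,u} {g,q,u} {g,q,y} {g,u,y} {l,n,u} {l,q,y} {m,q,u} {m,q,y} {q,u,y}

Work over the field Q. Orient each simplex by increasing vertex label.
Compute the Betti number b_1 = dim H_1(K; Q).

n_0=9 n_1=25 n_2=16  [Q]
∂1: piv[fl,fq,fy,gl,gm,gn,go,gu] rk=8  ker:gq,gy,ln,lq,lu,ly,mo,mq,mu,my,no,nu,ny,oy,qu,qy,uy
∂2: piv[flq,fly,fqy,gln,glq,glu,gmo,gnu,gqu,gqy,guy,mqu,mqy] rk=13  ker:lnu,lqy,quy
b_1=(25−8)−13=4

b_1=4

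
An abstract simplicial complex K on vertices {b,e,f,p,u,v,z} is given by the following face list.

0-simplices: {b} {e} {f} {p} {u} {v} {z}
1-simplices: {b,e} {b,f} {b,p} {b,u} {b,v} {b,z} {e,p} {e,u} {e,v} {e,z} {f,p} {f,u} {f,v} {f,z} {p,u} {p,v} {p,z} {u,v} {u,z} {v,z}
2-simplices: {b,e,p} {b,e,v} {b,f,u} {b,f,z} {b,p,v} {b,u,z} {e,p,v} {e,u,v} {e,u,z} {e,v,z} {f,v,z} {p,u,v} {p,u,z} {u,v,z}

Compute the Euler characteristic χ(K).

χ(K)=1

n_0=7 n_1=20 n_2=14
χ=+7−20+14=1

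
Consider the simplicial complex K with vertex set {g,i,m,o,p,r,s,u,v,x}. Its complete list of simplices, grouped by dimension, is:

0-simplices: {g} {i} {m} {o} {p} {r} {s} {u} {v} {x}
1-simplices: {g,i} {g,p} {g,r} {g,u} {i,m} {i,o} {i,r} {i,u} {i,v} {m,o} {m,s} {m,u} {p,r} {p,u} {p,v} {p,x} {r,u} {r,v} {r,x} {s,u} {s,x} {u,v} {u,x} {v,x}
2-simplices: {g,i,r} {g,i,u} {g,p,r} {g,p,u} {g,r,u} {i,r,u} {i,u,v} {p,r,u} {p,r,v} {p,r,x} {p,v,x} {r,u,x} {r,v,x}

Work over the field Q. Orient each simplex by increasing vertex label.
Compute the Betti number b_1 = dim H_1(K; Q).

b_1=5

n_0=10 n_1=24 n_2=13  [Q]
∂1: piv[gi,gp,gr,gu,im,io,iv,ms,px] rk=9  ker:ir,iu,mo,mu,pr,pu,pv,ru,rv,rx,su,sx,uv,ux,vx
∂2: piv[gir,giu,gpr,gpu,gru,iuv,prv,prx,pvx,rux] rk=10  ker:iru,pru,rvx
b_1=(24−9)−10=5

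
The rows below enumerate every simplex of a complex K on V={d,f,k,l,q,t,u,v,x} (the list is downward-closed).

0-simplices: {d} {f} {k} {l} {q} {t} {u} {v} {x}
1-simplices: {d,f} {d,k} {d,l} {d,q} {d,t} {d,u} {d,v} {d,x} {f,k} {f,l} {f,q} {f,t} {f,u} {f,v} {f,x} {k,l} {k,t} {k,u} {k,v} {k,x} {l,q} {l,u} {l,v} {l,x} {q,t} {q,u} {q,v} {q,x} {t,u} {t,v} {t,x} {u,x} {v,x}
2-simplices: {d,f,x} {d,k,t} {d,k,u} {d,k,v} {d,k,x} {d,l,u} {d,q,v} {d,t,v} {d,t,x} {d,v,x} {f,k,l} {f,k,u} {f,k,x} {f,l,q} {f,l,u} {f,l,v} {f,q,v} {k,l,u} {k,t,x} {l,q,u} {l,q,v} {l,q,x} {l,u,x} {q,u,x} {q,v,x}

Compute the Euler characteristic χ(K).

n_0=9 n_1=33 n_2=25
χ=+9−33+25=1

χ(K)=1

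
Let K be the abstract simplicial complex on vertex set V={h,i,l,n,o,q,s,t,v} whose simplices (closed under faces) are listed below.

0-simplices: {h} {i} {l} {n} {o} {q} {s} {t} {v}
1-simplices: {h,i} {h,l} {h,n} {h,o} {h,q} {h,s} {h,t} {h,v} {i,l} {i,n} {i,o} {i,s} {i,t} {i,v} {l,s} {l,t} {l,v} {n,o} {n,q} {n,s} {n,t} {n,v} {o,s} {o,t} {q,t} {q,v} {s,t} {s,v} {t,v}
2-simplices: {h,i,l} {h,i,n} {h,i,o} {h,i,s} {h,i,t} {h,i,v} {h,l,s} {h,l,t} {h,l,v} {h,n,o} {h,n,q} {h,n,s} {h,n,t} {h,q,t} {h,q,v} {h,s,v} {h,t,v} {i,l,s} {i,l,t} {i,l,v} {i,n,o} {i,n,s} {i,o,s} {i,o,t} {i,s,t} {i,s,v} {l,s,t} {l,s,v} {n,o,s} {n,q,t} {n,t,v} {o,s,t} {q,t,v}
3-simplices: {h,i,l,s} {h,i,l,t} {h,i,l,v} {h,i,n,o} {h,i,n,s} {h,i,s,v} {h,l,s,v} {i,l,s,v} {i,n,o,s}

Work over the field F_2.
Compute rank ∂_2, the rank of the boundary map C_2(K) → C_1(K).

rank∂_2=21

n_0=9 n_1=29 n_2=33 n_3=9  [Z2]
∂1: piv[hi,hl,hn,ho,hq,hs,ht,hv] rk=8  ker:il,in,io,is,it,iv,ls,lt,lv,no,nq,ns,nt,nv,os,ot,qt,qv,st,sv,tv
∂2: piv[hil,hin,hio,his,hit,hiv,hls,hlt,hlv,hno,hnq,hns,hnt,hqt,hqv,hsv,htv,ios,iot,ist,ntv] rk=21  ker:ils,ilt,ilv,ino,ins,isv,lst,lsv,nos,nqt,ost,qtv
∂3: piv[hils,hilt,hilv,hino,hins,hisv,hlsv,inos] rk=8  ker:ilsv
rk∂_2=21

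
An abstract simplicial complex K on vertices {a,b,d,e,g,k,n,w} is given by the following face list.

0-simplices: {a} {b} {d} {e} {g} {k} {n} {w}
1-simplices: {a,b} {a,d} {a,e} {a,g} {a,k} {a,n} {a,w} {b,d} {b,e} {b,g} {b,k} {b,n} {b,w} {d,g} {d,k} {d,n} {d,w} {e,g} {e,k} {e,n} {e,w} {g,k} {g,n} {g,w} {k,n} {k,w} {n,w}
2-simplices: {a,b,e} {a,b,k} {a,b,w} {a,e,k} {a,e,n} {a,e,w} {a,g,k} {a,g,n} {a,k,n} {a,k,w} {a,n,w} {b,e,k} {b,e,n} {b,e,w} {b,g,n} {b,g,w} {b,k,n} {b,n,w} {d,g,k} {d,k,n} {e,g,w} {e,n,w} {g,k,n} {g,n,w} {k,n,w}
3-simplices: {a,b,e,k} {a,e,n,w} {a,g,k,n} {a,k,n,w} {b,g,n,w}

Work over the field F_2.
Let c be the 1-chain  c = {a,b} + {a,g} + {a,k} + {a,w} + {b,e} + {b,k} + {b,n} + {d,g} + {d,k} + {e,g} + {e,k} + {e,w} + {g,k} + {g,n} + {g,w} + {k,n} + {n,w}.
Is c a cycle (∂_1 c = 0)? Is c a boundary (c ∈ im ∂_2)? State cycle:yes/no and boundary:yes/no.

n_0=8 n_1=27 n_2=25 n_3=5  [Z2]
∂1: piv[ab,ad,ae,ag,ak,an,aw] rk=7  ker:bd,be,bg,bk,bn,bw,dg,dk,dn,dw,eg,ek,en,ew,gk,gn,gw,kn,kw,nw
∂2: piv[abe,abk,abw,aek,aen,aew,agk,agn,akn,akw,anw,ben,bgn,bgw,dgk,dkn,egw] rk=17  ker:bek,bew,bkn,bnw,enw,gkn,gnw,knw
∂3: piv[abek,aenw,agkn,aknw,bgnw] rk=5
∂1c = 0
c vs im∂2: reduces to 0 ⇒ boundary

cycle:yes boundary:yes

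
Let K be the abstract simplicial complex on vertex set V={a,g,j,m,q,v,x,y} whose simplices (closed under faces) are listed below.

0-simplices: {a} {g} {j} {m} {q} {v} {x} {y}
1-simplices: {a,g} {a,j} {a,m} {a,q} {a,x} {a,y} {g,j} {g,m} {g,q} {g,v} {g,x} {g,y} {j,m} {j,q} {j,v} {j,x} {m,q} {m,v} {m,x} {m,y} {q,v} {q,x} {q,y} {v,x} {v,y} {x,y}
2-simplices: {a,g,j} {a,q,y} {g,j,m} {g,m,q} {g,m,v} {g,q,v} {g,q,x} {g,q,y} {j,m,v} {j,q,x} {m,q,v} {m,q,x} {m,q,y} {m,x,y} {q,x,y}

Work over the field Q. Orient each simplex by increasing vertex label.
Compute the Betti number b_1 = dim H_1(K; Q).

b_1=6

n_0=8 n_1=26 n_2=15  [Q]
∂1: piv[ag,aj,am,aq,ax,ay,gv] rk=7  ker:gj,gm,gq,gx,gy,jm,jq,jv,jx,mq,mv,mx,my,qv,qx,qy,vx,vy,xy
∂2: piv[agj,aqy,gjm,gmq,gmv,gqv,gqx,gqy,jmv,jqx,mqx,mqy,mxy] rk=13  ker:mqv,qxy
b_1=(26−7)−13=6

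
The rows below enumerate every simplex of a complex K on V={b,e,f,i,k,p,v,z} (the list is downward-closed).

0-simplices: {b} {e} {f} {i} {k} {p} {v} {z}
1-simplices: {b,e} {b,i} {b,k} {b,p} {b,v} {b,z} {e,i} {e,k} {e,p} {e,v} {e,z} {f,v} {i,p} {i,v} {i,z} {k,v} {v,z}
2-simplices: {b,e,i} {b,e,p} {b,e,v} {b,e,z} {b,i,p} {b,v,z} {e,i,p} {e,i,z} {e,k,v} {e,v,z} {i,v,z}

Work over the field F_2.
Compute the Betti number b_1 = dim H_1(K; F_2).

n_0=8 n_1=17 n_2=11  [Z2]
∂1: piv[be,bi,bk,bp,bv,bz,fv] rk=7  ker:ei,ek,ep,ev,ez,ip,iv,iz,kv,vz
∂2: piv[bei,bep,bev,bez,bip,bvz,eiz,ekv,ivz] rk=9  ker:eip,evz
b_1=(17−7)−9=1

b_1=1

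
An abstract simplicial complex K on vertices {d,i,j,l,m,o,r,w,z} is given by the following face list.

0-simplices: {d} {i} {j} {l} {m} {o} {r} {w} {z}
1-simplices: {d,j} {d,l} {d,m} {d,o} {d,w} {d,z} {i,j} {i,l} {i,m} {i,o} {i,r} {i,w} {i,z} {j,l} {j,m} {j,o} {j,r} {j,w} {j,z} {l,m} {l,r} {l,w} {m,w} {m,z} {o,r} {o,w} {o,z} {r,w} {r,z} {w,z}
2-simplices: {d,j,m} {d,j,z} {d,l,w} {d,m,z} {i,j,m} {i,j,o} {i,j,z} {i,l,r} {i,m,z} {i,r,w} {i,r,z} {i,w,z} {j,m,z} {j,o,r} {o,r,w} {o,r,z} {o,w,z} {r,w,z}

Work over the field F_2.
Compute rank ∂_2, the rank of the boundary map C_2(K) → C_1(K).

rank∂_2=14

n_0=9 n_1=30 n_2=18  [Z2]
∂1: piv[dj,dl,dm,do,dw,dz,ij,ir] rk=8  ker:il,im,io,iw,iz,jl,jm,jo,jr,jw,jz,lm,lr,lw,mw,mz,or,ow,oz,rw,rz,wz
∂2: piv[djm,djz,dlw,dmz,ijm,ijo,ijz,ilr,irw,irz,iwz,jor,orw,orz] rk=14  ker:imz,jmz,owz,rwz
rk∂_2=14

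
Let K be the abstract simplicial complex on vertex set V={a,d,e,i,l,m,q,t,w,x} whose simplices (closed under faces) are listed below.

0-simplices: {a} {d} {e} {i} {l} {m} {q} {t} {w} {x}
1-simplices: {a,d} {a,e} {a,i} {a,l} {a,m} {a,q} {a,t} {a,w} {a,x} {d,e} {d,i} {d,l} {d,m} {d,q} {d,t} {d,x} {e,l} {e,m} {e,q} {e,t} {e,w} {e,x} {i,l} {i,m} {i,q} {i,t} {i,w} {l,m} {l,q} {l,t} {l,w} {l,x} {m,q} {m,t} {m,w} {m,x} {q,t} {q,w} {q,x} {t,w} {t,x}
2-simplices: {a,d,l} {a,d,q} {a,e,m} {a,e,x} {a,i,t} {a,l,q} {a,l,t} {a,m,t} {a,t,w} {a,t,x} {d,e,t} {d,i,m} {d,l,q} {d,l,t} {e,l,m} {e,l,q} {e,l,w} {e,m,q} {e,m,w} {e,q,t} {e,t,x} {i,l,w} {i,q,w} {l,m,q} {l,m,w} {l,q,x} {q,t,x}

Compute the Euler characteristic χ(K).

χ(K)=-4

n_0=10 n_1=41 n_2=27
χ=+10−41+27=-4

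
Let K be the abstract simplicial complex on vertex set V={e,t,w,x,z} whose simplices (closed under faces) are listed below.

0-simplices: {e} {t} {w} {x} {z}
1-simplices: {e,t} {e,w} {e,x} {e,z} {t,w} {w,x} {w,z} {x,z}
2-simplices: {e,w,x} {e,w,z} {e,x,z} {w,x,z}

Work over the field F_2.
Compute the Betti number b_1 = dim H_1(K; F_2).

b_1=1

n_0=5 n_1=8 n_2=4  [Z2]
∂1: piv[et,ew,ex,ez] rk=4  ker:tw,wx,wz,xz
∂2: piv[ewx,ewz,exz] rk=3  ker:wxz
b_1=(8−4)−3=1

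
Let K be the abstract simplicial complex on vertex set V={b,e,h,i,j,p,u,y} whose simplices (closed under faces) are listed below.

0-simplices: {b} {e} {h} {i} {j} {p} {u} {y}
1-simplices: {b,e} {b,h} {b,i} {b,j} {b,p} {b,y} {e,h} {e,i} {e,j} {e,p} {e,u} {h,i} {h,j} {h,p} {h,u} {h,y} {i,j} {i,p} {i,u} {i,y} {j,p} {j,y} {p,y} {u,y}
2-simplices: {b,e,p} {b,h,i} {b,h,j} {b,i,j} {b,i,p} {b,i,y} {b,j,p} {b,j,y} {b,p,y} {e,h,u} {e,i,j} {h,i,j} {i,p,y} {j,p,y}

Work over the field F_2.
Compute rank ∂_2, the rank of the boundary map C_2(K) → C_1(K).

rank∂_2=11

n_0=8 n_1=24 n_2=14  [Z2]
∂1: piv[be,bh,bi,bj,bp,by,eu] rk=7  ker:eh,ei,ej,ep,hi,hj,hp,hu,hy,ij,ip,iu,iy,jp,jy,py,uy
∂2: piv[bep,bhi,bhj,bij,bip,biy,bjp,bjy,bpy,ehu,eij] rk=11  ker:hij,ipy,jpy
rk∂_2=11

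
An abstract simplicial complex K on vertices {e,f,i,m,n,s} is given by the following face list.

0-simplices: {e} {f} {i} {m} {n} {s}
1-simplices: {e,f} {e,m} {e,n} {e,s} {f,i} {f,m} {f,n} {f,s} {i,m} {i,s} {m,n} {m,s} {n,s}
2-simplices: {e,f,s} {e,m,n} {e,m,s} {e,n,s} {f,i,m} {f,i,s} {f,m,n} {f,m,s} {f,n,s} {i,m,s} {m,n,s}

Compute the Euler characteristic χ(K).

n_0=6 n_1=13 n_2=11
χ=+6−13+11=4

χ(K)=4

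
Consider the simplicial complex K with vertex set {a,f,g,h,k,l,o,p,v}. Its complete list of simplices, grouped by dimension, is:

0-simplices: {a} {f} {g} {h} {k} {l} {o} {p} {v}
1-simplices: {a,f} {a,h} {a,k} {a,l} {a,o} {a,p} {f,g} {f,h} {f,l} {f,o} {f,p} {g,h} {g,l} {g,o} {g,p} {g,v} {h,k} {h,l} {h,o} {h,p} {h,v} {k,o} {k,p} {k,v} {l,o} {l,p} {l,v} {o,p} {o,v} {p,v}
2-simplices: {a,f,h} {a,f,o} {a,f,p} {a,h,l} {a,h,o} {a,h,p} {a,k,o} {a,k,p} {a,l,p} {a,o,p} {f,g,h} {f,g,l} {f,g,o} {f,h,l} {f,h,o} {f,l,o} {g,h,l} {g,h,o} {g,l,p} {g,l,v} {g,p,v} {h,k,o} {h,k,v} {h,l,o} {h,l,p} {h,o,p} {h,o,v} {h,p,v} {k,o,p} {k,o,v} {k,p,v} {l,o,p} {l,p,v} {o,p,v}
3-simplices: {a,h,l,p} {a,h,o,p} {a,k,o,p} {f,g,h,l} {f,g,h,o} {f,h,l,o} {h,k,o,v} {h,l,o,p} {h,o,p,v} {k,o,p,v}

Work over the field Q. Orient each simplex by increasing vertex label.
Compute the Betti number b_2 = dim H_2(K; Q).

b_2=2

n_0=9 n_1=30 n_2=34 n_3=10  [Q]
∂1: piv[af,ah,ak,al,ao,ap,fg,gv] rk=8  ker:fh,fl,fo,fp,gh,gl,go,gp,hk,hl,ho,hp,hv,ko,kp,kv,lo,lp,lv,op,ov,pv
∂2: piv[afh,afo,afp,ahl,aho,ahp,ako,akp,alp,aop,fgh,fgl,fgo,fhl,flo,glp,glv,gpv,hko,hkv,hov,hpv] rk=22  ker:fho,ghl,gho,hlo,hlp,hop,kop,kov,kpv,lop,lpv,opv
∂3: piv[ahlp,ahop,akop,fghl,fgho,fhlo,hkov,hlop,hopv,kopv] rk=10
b_2=(34−22)−10=2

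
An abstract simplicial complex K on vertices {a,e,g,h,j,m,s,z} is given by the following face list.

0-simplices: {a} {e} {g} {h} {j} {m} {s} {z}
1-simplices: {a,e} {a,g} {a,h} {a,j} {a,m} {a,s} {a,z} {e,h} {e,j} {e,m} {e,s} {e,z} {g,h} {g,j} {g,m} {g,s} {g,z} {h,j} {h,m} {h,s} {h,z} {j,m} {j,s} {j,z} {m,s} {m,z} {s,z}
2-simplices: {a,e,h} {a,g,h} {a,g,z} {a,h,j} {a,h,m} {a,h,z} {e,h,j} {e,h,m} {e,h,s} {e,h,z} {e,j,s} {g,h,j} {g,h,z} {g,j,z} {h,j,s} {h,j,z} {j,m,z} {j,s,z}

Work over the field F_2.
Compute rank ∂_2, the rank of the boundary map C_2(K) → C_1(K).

n_0=8 n_1=27 n_2=18  [Z2]
∂1: piv[ae,ag,ah,aj,am,as,az] rk=7  ker:eh,ej,em,es,ez,gh,gj,gm,gs,gz,hj,hm,hs,hz,jm,js,jz,ms,mz,sz
∂2: piv[aeh,agh,agz,ahj,ahm,ahz,ehj,ehm,ehs,ehz,ejs,ghj,gjz,jmz,jsz] rk=15  ker:ghz,hjs,hjz
rk∂_2=15

rank∂_2=15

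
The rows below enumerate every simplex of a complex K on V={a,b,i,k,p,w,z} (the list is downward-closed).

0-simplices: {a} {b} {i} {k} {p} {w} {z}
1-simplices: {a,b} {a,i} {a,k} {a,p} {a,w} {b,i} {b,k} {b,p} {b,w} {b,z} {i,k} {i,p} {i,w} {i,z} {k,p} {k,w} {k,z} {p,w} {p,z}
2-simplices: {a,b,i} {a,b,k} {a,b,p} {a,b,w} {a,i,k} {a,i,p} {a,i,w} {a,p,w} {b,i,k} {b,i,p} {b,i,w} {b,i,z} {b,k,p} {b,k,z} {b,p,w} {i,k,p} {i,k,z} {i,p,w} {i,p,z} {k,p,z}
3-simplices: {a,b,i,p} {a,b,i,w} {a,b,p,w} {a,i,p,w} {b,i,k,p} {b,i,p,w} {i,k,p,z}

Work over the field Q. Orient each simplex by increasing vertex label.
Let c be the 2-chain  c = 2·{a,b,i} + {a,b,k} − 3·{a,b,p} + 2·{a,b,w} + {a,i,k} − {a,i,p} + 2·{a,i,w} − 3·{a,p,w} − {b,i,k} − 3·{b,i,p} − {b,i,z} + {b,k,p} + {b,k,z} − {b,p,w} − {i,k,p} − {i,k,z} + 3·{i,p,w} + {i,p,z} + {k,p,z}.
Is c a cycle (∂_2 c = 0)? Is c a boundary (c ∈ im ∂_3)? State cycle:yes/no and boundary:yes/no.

cycle:no boundary:no

n_0=7 n_1=19 n_2=20 n_3=7  [Q]
∂1: piv[ab,ai,ak,ap,aw,bz] rk=6  ker:bi,bk,bp,bw,ik,ip,iw,iz,kp,kw,kz,pw,pz
∂2: piv[abi,abk,abp,abw,aik,aip,aiw,apw,biz,bkp,bkz,ipz] rk=12  ker:bik,bip,biw,bpw,ikp,ikz,ipw,kpz
∂3: piv[abip,abiw,abpw,aipw,bikp,ikpz] rk=6  ker:bipw
∂2c = 2·{a,b} − 2·{a,k} + {a,p} − {a,w} − 3·{b,i} + 4·{b,k} − 2·{b,p} + 3·{b,w} − 2·{i,k} + {i,p} − {i,w} − {i,z} + {k,p} − {k,z} − {p,w} + 2·{p,z}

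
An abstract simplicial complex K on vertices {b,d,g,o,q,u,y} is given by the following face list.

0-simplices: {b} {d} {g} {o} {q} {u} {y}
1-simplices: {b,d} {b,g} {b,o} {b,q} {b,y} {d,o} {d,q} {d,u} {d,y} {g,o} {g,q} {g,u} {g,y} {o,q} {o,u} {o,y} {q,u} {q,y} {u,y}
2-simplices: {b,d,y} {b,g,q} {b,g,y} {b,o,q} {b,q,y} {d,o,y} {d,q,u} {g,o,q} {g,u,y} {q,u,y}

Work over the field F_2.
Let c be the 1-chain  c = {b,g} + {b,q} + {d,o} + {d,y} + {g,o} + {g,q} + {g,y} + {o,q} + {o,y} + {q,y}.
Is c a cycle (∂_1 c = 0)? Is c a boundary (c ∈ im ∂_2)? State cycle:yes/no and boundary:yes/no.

n_0=7 n_1=19 n_2=10  [Z2]
∂1: piv[bd,bg,bo,bq,by,du] rk=6  ker:do,dq,dy,go,gq,gu,gy,oq,ou,oy,qu,qy,uy
∂2: piv[bdy,bgq,bgy,boq,bqy,doy,dqu,goq,guy,quy] rk=10
∂1c = 0
c vs im∂2: reduces to 0 ⇒ boundary

cycle:yes boundary:yes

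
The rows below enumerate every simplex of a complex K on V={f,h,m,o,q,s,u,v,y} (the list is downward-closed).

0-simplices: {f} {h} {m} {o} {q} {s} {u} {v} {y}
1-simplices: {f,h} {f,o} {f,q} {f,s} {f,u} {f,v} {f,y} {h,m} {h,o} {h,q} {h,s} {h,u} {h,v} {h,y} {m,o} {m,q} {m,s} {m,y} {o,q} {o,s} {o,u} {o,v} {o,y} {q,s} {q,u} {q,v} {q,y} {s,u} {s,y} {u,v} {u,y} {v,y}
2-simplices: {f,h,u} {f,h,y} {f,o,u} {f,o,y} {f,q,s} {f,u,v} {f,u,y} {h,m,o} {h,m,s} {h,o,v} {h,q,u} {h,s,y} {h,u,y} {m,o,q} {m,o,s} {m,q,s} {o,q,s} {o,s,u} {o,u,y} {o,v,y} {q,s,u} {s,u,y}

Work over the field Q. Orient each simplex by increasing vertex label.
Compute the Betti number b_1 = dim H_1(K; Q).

n_0=9 n_1=32 n_2=22  [Q]
∂1: piv[fh,fo,fq,fs,fu,fv,fy,hm] rk=8  ker:ho,hq,hs,hu,hv,hy,mo,mq,ms,my,oq,os,ou,ov,oy,qs,qu,qv,qy,su,sy,uv,uy,vy
∂2: piv[fhu,fhy,fou,foy,fqs,fuv,fuy,hmo,hms,hov,hqu,hsy,moq,mos,mqs,osu,ovy,qsu,suy] rk=19  ker:huy,oqs,ouy
b_1=(32−8)−19=5

b_1=5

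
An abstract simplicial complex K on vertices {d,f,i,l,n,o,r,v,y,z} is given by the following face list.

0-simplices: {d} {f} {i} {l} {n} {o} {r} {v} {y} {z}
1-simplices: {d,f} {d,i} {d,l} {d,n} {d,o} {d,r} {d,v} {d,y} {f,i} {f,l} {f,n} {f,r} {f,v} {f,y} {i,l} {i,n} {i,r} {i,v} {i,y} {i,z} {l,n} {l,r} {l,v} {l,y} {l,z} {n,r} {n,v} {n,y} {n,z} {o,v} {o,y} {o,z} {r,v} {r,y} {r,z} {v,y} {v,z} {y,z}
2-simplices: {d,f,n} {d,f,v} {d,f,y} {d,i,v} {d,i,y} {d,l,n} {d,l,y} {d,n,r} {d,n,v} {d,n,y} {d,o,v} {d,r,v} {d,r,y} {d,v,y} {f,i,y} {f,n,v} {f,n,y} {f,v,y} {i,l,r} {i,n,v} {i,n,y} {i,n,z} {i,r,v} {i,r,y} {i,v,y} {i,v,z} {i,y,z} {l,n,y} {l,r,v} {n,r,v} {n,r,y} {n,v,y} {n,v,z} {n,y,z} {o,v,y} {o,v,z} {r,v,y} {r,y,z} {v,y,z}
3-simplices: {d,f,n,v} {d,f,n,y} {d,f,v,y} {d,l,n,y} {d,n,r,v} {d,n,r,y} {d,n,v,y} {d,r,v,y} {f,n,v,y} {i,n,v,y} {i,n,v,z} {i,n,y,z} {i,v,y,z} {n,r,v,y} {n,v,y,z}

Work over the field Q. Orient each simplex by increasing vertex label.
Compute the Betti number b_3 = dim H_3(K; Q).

b_3=3

n_0=10 n_1=38 n_2=39 n_3=15  [Q]
∂1: piv[df,di,dl,dn,do,dr,dv,dy,iz] rk=9  ker:fi,fl,fn,fr,fv,fy,il,in,ir,iv,iy,ln,lr,lv,ly,lz,nr,nv,ny,nz,ov,oy,oz,rv,ry,rz,vy,vz,yz
∂2: piv[dfn,dfv,dfy,div,diy,dln,dly,dnr,dnv,dny,dov,drv,dry,dvy,fiy,ilr,inv,inz,irv,ivz,iyz,lrv,ovy,ovz,ryz] rk=25  ker:fnv,fny,fvy,iny,iry,ivy,lny,nrv,nry,nvy,nvz,nyz,rvy,vyz
∂3: piv[dfnv,dfny,dfvy,dlny,dnrv,dnry,dnvy,drvy,invy,invz,inyz,ivyz] rk=12  ker:fnvy,nrvy,nvyz
b_3=(15−12)−0=3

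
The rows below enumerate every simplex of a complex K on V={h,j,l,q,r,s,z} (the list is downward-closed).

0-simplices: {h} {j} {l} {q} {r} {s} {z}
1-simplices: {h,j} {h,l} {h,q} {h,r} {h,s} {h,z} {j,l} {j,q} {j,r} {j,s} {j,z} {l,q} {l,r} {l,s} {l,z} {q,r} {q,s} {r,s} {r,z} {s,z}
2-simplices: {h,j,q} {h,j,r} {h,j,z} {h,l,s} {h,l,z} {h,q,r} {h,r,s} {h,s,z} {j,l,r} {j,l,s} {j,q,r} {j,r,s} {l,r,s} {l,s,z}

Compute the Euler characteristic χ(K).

n_0=7 n_1=20 n_2=14
χ=+7−20+14=1

χ(K)=1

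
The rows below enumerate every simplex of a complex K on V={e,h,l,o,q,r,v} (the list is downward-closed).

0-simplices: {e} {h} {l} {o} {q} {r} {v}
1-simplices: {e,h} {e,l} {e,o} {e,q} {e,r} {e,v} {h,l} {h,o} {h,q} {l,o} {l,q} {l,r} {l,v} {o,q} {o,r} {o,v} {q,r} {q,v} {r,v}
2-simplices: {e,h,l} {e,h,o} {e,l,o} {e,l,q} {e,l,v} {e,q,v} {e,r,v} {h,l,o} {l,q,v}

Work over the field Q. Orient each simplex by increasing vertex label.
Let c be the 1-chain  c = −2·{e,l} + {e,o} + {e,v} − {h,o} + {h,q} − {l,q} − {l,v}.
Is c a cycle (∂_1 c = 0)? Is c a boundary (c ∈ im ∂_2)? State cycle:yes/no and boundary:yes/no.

cycle:yes boundary:no

n_0=7 n_1=19 n_2=9  [Q]
∂1: piv[eh,el,eo,eq,er,ev] rk=6  ker:hl,ho,hq,lo,lq,lr,lv,oq,or,ov,qr,qv,rv
∂2: piv[ehl,eho,elo,elq,elv,eqv,erv] rk=7  ker:hlo,lqv
∂1c = 0
c vs im∂2: residual ≠ 0 ⇒ not boundary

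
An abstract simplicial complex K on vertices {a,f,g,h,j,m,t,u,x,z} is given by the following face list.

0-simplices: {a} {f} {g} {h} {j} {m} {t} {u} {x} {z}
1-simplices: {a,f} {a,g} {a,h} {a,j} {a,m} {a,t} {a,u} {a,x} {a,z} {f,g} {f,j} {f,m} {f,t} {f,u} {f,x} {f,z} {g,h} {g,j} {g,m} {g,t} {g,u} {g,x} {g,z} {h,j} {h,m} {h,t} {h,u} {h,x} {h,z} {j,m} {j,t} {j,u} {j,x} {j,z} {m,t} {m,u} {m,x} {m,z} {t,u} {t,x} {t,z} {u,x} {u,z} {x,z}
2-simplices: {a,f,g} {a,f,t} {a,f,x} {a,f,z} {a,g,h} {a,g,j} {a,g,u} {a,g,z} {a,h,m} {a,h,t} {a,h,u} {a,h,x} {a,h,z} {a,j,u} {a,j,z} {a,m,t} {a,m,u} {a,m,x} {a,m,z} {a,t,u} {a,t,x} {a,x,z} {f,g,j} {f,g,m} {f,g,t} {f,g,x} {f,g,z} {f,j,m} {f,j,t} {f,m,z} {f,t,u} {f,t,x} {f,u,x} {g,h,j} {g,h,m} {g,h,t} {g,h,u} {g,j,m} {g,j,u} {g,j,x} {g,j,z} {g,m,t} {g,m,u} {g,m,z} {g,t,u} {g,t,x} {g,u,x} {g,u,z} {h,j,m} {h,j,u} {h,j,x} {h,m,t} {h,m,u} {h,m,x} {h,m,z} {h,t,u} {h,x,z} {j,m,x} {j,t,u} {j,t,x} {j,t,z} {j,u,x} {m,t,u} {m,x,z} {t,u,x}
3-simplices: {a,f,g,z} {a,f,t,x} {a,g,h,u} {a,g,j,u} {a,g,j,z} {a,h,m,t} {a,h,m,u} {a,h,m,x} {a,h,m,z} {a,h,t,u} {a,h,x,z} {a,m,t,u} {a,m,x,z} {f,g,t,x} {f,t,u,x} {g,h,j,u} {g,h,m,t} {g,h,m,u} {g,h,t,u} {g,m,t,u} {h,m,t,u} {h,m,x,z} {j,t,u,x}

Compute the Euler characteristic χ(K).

n_0=10 n_1=44 n_2=65 n_3=23
χ=+10−44+65−23=8

χ(K)=8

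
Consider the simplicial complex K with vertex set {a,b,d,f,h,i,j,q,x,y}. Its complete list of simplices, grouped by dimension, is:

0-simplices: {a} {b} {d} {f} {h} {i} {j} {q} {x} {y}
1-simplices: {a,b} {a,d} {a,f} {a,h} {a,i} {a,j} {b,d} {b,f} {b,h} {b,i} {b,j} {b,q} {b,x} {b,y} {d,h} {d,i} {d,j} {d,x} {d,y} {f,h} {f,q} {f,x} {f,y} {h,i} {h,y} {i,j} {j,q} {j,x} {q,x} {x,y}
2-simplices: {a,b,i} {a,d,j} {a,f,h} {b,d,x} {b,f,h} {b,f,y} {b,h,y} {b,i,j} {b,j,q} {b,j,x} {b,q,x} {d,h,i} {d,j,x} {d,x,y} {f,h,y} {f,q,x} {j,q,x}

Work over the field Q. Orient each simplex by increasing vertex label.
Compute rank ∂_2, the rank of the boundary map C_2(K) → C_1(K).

rank∂_2=15

n_0=10 n_1=30 n_2=17  [Q]
∂1: piv[ab,ad,af,ah,ai,aj,bq,bx,by] rk=9  ker:bd,bf,bh,bi,bj,dh,di,dj,dx,dy,fh,fq,fx,fy,hi,hy,ij,jq,jx,qx,xy
∂2: piv[abi,adj,afh,bdx,bfh,bfy,bhy,bij,bjq,bjx,bqx,dhi,djx,dxy,fqx] rk=15  ker:fhy,jqx
rk∂_2=15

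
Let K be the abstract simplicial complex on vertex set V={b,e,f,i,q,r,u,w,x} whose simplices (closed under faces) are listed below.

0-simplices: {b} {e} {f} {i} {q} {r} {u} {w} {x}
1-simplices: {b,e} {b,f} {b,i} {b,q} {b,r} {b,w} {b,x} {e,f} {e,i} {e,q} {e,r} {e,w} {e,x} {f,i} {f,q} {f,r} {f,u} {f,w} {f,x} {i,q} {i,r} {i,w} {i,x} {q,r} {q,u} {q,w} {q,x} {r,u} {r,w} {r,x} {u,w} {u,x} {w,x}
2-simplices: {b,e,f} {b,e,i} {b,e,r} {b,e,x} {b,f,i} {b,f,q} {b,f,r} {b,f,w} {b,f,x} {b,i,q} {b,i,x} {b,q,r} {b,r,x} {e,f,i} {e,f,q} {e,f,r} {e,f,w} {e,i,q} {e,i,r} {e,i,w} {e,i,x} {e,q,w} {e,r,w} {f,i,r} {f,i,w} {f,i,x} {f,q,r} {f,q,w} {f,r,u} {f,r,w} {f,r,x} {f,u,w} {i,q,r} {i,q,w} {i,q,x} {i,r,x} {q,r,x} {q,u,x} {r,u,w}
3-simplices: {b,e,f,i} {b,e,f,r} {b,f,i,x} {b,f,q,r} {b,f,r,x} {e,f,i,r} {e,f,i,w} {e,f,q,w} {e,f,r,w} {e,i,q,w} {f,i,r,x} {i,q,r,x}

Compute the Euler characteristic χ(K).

n_0=9 n_1=33 n_2=39 n_3=12
χ=+9−33+39−12=3

χ(K)=3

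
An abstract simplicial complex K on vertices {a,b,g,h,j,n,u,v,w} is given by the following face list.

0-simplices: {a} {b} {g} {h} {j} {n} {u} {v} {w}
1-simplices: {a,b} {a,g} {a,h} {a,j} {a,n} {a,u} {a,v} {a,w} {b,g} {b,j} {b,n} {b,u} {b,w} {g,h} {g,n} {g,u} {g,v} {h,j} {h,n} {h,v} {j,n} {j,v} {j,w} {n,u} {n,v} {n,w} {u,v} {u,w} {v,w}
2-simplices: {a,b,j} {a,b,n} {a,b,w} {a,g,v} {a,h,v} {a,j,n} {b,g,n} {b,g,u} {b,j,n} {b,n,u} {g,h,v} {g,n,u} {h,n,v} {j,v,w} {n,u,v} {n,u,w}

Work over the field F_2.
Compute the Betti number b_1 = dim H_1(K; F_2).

n_0=9 n_1=29 n_2=16  [Z2]
∂1: piv[ab,ag,ah,aj,an,au,av,aw] rk=8  ker:bg,bj,bn,bu,bw,gh,gn,gu,gv,hj,hn,hv,jn,jv,jw,nu,nv,nw,uv,uw,vw
∂2: piv[abj,abn,abw,agv,ahv,ajn,bgn,bgu,bnu,ghv,hnv,jvw,nuv,nuw] rk=14  ker:bjn,gnu
b_1=(29−8)−14=7

b_1=7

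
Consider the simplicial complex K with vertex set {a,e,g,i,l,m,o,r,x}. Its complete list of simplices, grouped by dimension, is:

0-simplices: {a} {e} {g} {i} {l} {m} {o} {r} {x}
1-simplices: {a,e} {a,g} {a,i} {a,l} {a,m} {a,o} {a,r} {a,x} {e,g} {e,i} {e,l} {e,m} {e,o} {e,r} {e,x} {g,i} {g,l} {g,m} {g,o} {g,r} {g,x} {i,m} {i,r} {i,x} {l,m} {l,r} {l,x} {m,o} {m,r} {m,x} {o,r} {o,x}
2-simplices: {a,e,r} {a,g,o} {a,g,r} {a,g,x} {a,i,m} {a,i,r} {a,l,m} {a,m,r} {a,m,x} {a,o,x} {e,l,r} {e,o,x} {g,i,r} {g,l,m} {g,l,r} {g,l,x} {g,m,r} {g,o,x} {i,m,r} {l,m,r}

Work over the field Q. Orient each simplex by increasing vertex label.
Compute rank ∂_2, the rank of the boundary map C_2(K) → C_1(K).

rank∂_2=17

n_0=9 n_1=32 n_2=20  [Q]
∂1: piv[ae,ag,ai,al,am,ao,ar,ax] rk=8  ker:eg,ei,el,em,eo,er,ex,gi,gl,gm,go,gr,gx,im,ir,ix,lm,lr,lx,mo,mr,mx,or,ox
∂2: piv[aer,ago,agr,agx,aim,air,alm,amr,amx,aox,elr,eox,gir,glm,glr,glx,gmr] rk=17  ker:gox,imr,lmr
rk∂_2=17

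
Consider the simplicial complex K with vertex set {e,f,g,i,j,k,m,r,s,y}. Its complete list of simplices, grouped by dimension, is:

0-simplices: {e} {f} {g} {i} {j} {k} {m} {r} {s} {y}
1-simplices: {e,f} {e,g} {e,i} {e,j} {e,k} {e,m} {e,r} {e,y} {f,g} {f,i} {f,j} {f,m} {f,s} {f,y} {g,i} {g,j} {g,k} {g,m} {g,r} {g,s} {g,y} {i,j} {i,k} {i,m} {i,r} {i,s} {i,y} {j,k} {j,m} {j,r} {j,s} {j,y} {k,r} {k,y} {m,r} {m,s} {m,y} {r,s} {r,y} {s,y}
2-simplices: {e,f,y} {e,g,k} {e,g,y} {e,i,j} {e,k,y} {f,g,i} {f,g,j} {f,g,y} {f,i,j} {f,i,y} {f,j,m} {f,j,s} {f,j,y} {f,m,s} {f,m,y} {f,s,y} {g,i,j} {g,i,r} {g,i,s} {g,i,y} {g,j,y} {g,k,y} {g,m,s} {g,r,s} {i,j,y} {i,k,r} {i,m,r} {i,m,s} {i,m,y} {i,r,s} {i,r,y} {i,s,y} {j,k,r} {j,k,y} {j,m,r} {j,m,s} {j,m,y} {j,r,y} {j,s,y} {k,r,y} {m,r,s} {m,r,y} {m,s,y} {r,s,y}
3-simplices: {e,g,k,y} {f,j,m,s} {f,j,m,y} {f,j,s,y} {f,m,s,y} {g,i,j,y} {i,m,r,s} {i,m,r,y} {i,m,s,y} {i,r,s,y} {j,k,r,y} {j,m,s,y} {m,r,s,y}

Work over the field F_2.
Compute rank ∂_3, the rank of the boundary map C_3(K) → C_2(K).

n_0=10 n_1=40 n_2=44 n_3=13  [Z2]
∂1: piv[ef,eg,ei,ej,ek,em,er,ey,fs] rk=9  ker:fg,fi,fj,fm,fy,gi,gj,gk,gm,gr,gs,gy,ij,ik,im,ir,is,iy,jk,jm,jr,js,jy,kr,ky,mr,ms,my,rs,ry,sy
∂2: piv[efy,egk,egy,eij,eky,fgi,fgj,fgy,fij,fiy,fjm,fjs,fjy,fms,fmy,fsy,gir,gis,gms,grs,ikr,imr,ims,imy,iry,jkr,jky,jmr] rk=28  ker:gij,giy,gjy,gky,ijy,irs,isy,jms,jmy,jry,jsy,kry,mrs,mry,msy,rsy
∂3: piv[egky,fjms,fjmy,fjsy,fmsy,gijy,imrs,imry,imsy,irsy,jkry] rk=11  ker:jmsy,mrsy
rk∂_3=11

rank∂_3=11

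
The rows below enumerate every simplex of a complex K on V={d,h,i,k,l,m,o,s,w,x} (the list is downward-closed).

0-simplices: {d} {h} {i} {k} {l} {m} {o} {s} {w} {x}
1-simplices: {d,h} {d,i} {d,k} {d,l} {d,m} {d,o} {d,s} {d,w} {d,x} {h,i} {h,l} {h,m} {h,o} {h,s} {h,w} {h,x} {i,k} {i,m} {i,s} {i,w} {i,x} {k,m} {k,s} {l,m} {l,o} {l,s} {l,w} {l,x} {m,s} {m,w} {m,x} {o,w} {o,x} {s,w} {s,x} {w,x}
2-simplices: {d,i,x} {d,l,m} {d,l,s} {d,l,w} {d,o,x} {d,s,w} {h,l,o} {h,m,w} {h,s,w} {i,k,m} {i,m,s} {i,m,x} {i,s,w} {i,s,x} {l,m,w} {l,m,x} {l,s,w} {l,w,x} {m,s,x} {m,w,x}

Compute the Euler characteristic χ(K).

n_0=10 n_1=36 n_2=20
χ=+10−36+20=-6

χ(K)=-6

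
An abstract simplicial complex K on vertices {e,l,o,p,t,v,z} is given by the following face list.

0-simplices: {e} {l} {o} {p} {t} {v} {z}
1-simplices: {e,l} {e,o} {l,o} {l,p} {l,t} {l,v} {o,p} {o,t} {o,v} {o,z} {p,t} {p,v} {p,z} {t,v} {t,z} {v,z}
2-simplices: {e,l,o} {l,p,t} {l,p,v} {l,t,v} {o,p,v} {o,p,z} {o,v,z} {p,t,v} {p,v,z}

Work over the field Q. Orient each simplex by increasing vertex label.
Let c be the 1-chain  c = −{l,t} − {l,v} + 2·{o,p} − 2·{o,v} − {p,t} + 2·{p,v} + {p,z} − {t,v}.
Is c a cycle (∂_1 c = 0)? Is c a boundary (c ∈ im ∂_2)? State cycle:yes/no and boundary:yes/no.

cycle:no boundary:no

n_0=7 n_1=16 n_2=9  [Q]
∂1: piv[el,eo,lp,lt,lv,oz] rk=6  ker:lo,op,ot,ov,pt,pv,pz,tv,tz,vz
∂2: piv[elo,lpt,lpv,ltv,opv,opz,ovz] rk=7  ker:ptv,pvz
∂1c = 2·{l} − {t} − 2·{v} + {z}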